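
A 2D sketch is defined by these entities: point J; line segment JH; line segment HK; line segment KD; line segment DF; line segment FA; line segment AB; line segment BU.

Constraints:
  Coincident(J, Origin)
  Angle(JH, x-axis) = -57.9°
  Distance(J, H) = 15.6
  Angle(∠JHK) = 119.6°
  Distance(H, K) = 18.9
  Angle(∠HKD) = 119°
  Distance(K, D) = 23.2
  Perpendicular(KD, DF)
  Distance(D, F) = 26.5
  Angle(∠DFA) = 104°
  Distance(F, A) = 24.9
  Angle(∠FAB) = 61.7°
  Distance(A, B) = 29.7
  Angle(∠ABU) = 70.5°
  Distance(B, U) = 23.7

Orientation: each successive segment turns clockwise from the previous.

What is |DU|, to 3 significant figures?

17.2

J is at the origin; JH runs at -57.9° with length 15.6, so H = (8.29, -13.2). ∠JHK = 119.6° gives HK at -118° from the x-axis; with |HK| = 18.9, K = (-0.670, -29.9). ∠HKD = 119.0° gives KD at -179° from the x-axis; with |KD| = 23.2, D = (-23.9, -30.1). The perpendicularity gives DF at right angles to KD, so DF runs at 90.7°; with |DF| = 26.5, F = (-24.2, -3.64). ∠DFA = 104.0° gives FA at 14.7° from the x-axis; with |FA| = 24.9, A = (-0.108, 2.68). ∠FAB = 61.7° gives AB at -104° from the x-axis; with |AB| = 29.7, B = (-7.09, -26.2). ∠ABU = 70.5° gives BU at 147° from the x-axis; with |BU| = 23.7, U = (-26.9, -13.2). Then |DU| = |U − D| = 17.2.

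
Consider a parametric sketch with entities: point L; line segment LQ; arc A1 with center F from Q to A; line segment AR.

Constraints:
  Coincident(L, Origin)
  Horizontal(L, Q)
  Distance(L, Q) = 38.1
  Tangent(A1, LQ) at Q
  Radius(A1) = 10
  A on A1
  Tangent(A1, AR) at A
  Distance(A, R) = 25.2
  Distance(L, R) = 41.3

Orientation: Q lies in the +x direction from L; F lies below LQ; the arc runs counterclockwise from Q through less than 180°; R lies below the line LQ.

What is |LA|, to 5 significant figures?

29.460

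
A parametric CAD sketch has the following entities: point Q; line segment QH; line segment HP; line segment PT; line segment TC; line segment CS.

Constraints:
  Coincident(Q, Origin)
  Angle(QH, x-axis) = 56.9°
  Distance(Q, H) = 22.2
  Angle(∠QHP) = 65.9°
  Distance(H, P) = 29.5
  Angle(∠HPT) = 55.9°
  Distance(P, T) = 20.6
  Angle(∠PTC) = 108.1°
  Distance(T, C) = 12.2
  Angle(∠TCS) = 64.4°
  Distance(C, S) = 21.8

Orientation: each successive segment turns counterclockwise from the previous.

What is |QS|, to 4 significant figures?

25.66

Q is at the origin; QH runs at 56.9° with length 22.2, so H = (12.12, 18.60). ∠QHP = 65.9° gives HP at 171.0° from the x-axis; with |HP| = 29.5, P = (-17.01, 23.21). ∠HPT = 55.9° gives PT at -64.90° from the x-axis; with |PT| = 20.6, T = (-8.275, 4.557). ∠PTC = 108.1° gives TC at 7.000° from the x-axis; with |TC| = 12.2, C = (3.834, 6.044). ∠TCS = 64.4° gives CS at 122.6° from the x-axis; with |CS| = 21.8, S = (-7.911, 24.41). Then |QS| = |S − Q| = 25.66.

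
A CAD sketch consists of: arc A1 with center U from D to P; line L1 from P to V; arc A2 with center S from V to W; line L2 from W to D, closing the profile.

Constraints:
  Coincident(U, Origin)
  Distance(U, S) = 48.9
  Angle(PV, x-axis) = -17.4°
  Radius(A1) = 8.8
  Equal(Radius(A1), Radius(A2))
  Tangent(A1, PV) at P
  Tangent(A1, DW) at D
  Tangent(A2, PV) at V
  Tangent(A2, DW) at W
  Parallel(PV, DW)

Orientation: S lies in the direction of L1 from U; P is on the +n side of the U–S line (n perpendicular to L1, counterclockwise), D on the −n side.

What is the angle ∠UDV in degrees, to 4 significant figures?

70.21°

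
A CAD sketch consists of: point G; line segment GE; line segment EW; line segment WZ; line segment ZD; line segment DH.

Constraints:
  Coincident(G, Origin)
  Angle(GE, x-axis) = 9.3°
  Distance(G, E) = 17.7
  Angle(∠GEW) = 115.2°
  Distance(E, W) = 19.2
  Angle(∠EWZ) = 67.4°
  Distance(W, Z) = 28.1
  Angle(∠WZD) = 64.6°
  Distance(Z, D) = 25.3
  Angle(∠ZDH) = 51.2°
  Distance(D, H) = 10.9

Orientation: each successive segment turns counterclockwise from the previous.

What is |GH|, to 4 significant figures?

13.70

G is at the origin; GE runs at 9.3° with length 17.7, so E = (17.47, 2.860). ∠GEW = 115.2° gives EW at 74.10° from the x-axis; with |EW| = 19.2, W = (22.73, 21.33). ∠EWZ = 67.4° gives WZ at -173.3° from the x-axis; with |WZ| = 28.1, Z = (-5.181, 18.05). ∠WZD = 64.6° gives ZD at -57.90° from the x-axis; with |ZD| = 25.3, D = (8.264, -3.385). ∠ZDH = 51.2° gives DH at 70.90° from the x-axis; with |DH| = 10.9, H = (11.83, 6.915). Then |GH| = |H − G| = 13.70.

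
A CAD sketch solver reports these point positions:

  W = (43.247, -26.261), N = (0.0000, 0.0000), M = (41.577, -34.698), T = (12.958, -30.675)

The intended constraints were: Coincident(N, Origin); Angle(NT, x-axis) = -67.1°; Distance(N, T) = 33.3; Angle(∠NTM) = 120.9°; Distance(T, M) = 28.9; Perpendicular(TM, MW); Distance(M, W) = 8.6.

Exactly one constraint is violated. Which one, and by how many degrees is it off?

Perpendicular(TM, MW) — off by 3.19°.

N = (0.00, 0.00) ✓; NT at -67.10° ✓; |NT| = 33.30 ✓; ∠NTM = 120.9° ✓; |TM| = 28.90 ✓; ∠(TM, MW) = 86.81° ✗; |MW| = 8.601 ✓.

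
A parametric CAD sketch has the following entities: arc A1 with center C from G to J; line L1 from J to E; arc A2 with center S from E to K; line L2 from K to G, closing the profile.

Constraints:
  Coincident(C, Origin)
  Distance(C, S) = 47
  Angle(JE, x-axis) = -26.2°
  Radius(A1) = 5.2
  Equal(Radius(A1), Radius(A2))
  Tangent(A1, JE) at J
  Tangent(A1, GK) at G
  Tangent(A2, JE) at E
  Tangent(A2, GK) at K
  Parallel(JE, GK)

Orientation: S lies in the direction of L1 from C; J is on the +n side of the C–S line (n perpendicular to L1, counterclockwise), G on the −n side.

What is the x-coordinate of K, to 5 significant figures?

39.875

The slot axis is L1's direction at -26.2°, so u = (cos -26.2°, sin -26.2°) = (0.89726, -0.44151) and n = (−sin -26.2°, cos -26.2°) = (0.44151, 0.89726). C is at the origin and S lies 47.0 along u from C, so S = 47.0·u = (42.171, -20.751). Tangency of A1 to both parallel lines with radius 5.2 puts J and G at C ± 5.2·n: J = (2.2958, 4.6657), G = (-2.2958, -4.6657). Equal radii place E and K the same way about S: E = S + 5.2·n = (44.467, -16.085), K = S − 5.2·n = (39.875, -25.417). So K.x = 39.875.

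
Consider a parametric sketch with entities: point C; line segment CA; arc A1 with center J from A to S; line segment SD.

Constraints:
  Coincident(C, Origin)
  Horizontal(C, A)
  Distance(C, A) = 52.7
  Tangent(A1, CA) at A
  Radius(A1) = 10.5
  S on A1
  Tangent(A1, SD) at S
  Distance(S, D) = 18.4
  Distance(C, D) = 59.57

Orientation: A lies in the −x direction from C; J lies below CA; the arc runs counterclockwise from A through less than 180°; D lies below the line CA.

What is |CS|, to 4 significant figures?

63.45

Checks: |CA| = 52.70 ✓; |JS| = 10.50 ✓; ∠(JS, SD) = 90.00° ✓; |SD| = 18.40 ✓; |CD| = 59.57 ✓.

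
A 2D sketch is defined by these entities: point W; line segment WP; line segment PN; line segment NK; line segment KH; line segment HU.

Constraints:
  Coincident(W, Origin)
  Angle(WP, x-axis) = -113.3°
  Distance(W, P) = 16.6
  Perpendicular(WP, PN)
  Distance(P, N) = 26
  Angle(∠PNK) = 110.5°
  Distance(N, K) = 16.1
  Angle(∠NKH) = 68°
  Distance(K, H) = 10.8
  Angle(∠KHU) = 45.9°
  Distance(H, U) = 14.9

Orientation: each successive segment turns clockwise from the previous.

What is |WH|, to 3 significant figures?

20.9

W is at the origin; WP runs at -113.3° with length 16.6, so P = (-6.57, -15.2). The perpendicularity gives PN at right angles to WP, so PN runs at 157°; with |PN| = 26.0, N = (-30.4, -4.96). ∠PNK = 110.5° gives NK at 87.2° from the x-axis; with |NK| = 16.1, K = (-29.7, 11.1). ∠NKH = 68.0° gives KH at -24.8° from the x-axis; with |KH| = 10.8, H = (-19.9, 6.59). Then |WH| = |H − W| = 20.9.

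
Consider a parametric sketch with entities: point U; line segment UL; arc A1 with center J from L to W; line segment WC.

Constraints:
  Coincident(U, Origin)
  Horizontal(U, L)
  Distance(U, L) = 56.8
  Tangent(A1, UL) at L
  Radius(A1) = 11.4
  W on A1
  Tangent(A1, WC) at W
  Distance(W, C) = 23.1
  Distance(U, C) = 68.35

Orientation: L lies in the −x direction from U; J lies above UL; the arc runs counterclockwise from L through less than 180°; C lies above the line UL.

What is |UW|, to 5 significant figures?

49.578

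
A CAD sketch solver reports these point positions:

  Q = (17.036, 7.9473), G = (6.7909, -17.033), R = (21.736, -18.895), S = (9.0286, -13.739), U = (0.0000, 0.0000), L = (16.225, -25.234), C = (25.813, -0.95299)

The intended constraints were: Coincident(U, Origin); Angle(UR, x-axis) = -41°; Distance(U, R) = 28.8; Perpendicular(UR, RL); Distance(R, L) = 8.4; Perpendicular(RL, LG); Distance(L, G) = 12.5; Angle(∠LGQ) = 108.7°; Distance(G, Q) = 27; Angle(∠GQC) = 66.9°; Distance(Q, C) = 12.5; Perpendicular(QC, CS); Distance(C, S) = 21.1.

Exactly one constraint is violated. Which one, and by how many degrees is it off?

Perpendicular(QC, CS) — off by 7.30°.

U = (0.00, 0.00) ✓; UR at -41.00° ✓; |UR| = 28.80 ✓; ∠(UR, RL) = 90.00° ✓; |RL| = 8.400 ✓; ∠(RL, LG) = 90.00° ✓; |LG| = 12.50 ✓; ∠LGQ = 108.7° ✓; |GQ| = 27.00 ✓; ∠GQC = 66.90° ✓; |QC| = 12.50 ✓; ∠(QC, CS) = 97.30° ✗; |CS| = 21.10 ✓.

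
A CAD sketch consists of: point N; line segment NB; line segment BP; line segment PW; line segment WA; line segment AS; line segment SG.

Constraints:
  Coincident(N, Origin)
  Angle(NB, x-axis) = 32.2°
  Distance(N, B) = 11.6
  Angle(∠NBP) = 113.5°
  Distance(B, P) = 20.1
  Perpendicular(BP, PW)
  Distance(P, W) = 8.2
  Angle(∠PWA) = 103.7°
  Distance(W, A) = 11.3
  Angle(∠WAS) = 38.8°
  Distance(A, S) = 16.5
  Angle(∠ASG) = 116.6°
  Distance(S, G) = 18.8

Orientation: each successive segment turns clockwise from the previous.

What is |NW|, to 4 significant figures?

24.85

∠NBP = 113.5° gives BP at -34.30° from the x-axis; with |BP| = 20.1, P = (26.42, -5.146). BP is perpendicular to PW, so PW runs at -124.3°; with |PW| = 8.2, W = (21.80, -11.92). Then |NW| = |W − N| = 24.85.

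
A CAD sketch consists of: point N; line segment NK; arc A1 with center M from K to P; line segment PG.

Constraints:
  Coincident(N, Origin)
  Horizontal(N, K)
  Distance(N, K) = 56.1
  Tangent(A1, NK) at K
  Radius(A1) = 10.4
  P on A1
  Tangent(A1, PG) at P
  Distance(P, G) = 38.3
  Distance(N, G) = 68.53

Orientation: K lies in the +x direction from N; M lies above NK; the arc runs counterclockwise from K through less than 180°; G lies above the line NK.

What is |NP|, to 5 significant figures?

67.075

Checks: |MP| = 10.40 ✓; ∠(MP, PG) = 90.00° ✓; |PG| = 38.30 ✓; |NG| = 68.53 ✓.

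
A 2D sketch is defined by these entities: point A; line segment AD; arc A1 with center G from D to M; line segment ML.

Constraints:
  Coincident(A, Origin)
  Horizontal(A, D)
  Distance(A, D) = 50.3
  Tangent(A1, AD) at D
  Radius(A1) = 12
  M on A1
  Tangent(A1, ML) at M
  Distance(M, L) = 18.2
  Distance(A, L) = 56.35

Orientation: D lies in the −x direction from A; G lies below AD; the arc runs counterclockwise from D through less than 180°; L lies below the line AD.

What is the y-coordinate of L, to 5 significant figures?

-33.262

Checks: |GM| = 12.00 ✓; ∠(GM, ML) = 90.00° ✓; |ML| = 18.20 ✓; |AL| = 56.35 ✓.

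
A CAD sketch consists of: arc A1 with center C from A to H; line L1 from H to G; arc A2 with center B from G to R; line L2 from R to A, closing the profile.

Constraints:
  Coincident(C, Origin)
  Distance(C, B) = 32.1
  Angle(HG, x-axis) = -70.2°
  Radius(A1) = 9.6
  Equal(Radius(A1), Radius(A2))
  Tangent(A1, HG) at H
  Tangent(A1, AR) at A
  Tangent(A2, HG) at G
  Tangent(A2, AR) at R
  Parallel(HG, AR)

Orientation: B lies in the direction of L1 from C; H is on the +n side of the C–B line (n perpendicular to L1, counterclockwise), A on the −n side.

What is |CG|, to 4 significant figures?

33.50

The slot axis is L1's direction at -70.2°, so u = (cos -70.2°, sin -70.2°) = (0.3387, -0.9409) and n = (−sin -70.2°, cos -70.2°) = (0.9409, 0.3387). C is at the origin and B lies 32.1 along u from C, so B = 32.1·u = (10.87, -30.20). Tangency of A1 to both parallel lines with radius 9.6 puts H and A at C ± 9.6·n: H = (9.032, 3.252), A = (-9.032, -3.252). Equal radii place G and R the same way about B: G = B + 9.6·n = (19.91, -26.95), R = B − 9.6·n = (1.841, -33.45). Then |CG| = |G − C| = 33.50.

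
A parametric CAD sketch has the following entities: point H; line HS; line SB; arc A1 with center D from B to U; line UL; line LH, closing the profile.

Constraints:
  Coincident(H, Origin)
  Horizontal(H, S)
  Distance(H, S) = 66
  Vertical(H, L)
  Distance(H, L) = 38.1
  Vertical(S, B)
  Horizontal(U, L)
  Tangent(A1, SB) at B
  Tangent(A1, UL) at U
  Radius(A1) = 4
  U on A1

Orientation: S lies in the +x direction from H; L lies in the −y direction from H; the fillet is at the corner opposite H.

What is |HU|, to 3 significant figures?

72.8

H is at the origin; H and S share the same y with |HS| = 66.0 and S on the +x side, so S = (66.0, 0.00). HL is vertical with |HL| = 38.1 and L on the −y side, so L = (0.00, -38.1). The virtual corner opposite H is at (66.0, -38.1). Tangency of A1 to SB means the radius DB is perpendicular to SB and since A1 is tangent to UL there, DU ⟂ UL, with radius 4.0, so the center D sits 4.0 in from both sides at D = (62.0, -34.1). That places the tangent points at B = (66.0, -34.1) on SB and U = (62.0, -38.1) on UL. Then |HU| = |U − H| = 72.8.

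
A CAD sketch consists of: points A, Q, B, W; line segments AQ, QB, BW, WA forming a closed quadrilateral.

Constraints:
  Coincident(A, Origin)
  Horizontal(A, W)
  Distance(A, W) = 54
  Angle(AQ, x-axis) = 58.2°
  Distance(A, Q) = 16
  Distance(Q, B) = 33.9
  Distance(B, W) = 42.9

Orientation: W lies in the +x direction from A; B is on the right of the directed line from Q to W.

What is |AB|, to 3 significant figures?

25.1

Checks: |QB| = 33.90 ✓; |BW| = 42.90 ✓.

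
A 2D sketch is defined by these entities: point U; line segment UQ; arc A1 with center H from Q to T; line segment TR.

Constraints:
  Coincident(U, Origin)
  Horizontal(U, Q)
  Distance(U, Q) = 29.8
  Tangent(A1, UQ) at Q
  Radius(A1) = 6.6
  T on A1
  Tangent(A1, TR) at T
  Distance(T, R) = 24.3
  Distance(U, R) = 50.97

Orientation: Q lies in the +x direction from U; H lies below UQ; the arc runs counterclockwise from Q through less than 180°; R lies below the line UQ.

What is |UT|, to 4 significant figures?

27.53

Checks: ∠(HQ, QU) = 90.00° ✓; |HQ| = 6.600 ✓; |HT| = 6.600 ✓; ∠(HT, TR) = 90.00° ✓; |TR| = 24.30 ✓; |UR| = 50.97 ✓.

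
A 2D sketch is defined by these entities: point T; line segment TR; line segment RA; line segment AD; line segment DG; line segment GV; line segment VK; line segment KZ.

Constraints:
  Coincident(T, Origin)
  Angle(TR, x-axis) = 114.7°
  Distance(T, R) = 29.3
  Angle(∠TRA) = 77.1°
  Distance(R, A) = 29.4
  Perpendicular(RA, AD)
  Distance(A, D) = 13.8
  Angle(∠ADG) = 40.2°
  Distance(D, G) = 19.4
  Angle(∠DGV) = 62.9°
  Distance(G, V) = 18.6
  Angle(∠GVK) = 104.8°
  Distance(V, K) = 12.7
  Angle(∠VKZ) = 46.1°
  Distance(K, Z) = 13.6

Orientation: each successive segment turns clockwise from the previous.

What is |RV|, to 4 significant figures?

35.38

T is at the origin; TR runs at 114.7° with length 29.3, so R = (-12.24, 26.62). ∠TRA = 77.1° gives RA at 11.80° from the x-axis; with |RA| = 29.4, A = (16.54, 32.63). The perpendicularity gives AD at right angles to RA, so AD runs at -78.20°; with |AD| = 13.8, D = (19.36, 19.12). ∠ADG = 40.2° gives DG at 142.0° from the x-axis; with |DG| = 19.4, G = (4.070, 31.07). ∠DGV = 62.9° gives GV at 24.90° from the x-axis; with |GV| = 18.6, V = (20.94, 38.90). Then |RV| = |V − R| = 35.38.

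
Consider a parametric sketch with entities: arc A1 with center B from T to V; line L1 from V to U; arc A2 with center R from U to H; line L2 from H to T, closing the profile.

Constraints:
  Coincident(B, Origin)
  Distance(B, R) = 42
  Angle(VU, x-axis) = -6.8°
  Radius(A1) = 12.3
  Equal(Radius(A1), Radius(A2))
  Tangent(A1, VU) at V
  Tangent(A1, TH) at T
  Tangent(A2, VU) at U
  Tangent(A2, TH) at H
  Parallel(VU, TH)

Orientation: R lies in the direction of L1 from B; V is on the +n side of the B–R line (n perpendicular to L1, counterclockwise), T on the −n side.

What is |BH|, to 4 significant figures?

43.76

Tangency of A1 to both parallel lines with radius 12.3 puts V and T at B ± 12.3·n: V = (1.456, 12.21), T = (-1.456, -12.21). Equal radii place U and H the same way about R: U = R + 12.3·n = (43.16, 7.241), H = R − 12.3·n = (40.25, -17.19). Then |BH| = |H − B| = 43.76.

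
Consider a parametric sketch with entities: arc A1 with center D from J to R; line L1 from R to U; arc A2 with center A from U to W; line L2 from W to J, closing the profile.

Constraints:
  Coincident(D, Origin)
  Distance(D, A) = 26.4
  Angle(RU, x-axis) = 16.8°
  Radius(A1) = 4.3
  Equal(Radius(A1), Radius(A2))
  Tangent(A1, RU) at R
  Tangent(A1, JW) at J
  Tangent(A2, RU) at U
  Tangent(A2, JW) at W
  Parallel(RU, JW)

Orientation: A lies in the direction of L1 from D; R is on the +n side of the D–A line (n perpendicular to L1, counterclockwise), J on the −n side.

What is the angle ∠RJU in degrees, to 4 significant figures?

71.96°

The slot axis is L1's direction at 16.8°, so u = (cos 16.8°, sin 16.8°) = (0.9573, 0.2890) and n = (−sin 16.8°, cos 16.8°) = (-0.2890, 0.9573). D is at the origin and A lies 26.4 along u from D, so A = 26.4·u = (25.27, 7.630). Tangency of A1 to both parallel lines with radius 4.3 puts R and J at D ± 4.3·n: R = (-1.243, 4.116), J = (1.243, -4.116). Equal radii place U and W the same way about A: U = A + 4.3·n = (24.03, 11.75), W = A − 4.3·n = (26.52, 3.514). Then cos ∠RJU = JR·JU / (|JR||JU|), giving 71.96°.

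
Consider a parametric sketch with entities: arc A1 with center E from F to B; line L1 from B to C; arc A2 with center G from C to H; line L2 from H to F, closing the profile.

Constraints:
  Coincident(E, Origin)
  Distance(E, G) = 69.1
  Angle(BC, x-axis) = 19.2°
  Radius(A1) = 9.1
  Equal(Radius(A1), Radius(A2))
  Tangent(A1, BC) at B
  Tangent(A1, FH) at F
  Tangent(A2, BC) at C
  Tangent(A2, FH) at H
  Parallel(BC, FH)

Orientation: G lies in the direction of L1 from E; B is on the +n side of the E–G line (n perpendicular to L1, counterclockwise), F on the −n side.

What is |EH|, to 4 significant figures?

69.70

The slot axis is L1's direction at 19.2°, so u = (cos 19.2°, sin 19.2°) = (0.9444, 0.3289) and n = (−sin 19.2°, cos 19.2°) = (-0.3289, 0.9444). E is at the origin and G lies 69.1 along u from E, so G = 69.1·u = (65.26, 22.72). Tangency of A1 to both parallel lines with radius 9.1 puts B and F at E ± 9.1·n: B = (-2.993, 8.594), F = (2.993, -8.594). Equal radii place C and H the same way about G: C = G + 9.1·n = (62.26, 31.32), H = G − 9.1·n = (68.25, 14.13). Then |EH| = |H − E| = 69.70.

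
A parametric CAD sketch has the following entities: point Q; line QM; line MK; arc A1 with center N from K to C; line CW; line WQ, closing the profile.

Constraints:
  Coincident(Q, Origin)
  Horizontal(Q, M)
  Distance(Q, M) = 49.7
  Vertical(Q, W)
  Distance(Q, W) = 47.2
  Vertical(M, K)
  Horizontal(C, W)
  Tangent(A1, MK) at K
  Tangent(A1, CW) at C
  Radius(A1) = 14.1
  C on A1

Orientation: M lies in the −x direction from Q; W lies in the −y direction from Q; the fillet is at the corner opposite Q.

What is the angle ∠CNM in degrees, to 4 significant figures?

156.9°

The virtual corner opposite Q is at (-49.70, -47.20). A1 meets MK tangentially, so NK is at right angles to MK and since A1 is tangent to CW there, NC ⟂ CW, with radius 14.1, so the center N sits 14.1 in from both sides at N = (-35.60, -33.10). That places the tangent points at K = (-49.70, -33.10) on MK and C = (-35.60, -47.20) on CW. Then cos ∠CNM = NC·NM / (|NC||NM|), giving 156.9°.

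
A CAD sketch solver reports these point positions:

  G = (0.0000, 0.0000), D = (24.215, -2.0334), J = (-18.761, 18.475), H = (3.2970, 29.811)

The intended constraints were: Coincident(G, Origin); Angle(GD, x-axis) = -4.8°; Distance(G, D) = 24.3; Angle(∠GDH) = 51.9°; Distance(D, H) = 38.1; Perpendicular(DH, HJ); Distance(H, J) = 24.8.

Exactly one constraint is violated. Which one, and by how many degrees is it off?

Perpendicular(DH, HJ) — off by 6.10°.

G = (0.00, 0.00) ✓; GD at -4.800° ✓; |GD| = 24.30 ✓; ∠GDH = 51.90° ✓; |DH| = 38.10 ✓; ∠(DH, HJ) = 83.90° ✗; |HJ| = 24.80 ✓.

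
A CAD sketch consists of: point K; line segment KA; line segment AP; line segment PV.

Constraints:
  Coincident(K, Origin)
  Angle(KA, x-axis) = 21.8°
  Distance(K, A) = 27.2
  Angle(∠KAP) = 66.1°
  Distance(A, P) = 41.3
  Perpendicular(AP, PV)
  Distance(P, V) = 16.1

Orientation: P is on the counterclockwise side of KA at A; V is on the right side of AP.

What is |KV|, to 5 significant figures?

50.944

K is at the origin; KA runs at 21.8° with length 27.2, so A = 27.2·(cos 21.8°, sin 21.8°) = (25.255, 10.101). ∠KAP = 66.1°, so AP runs at 21.8° + (180° − 66.1°) = 135.70° from the x-axis; with |AP| = 41.3, P = A + 41.3·(cos 135.70°, sin 135.70°) = (-4.3033, 38.946). The perpendicularity gives PV at right angles to AP; with |PV| = 16.1 on the right of AP, V = P + 16.1·(0.69842, 0.71569) = (6.9412, 50.468). Then |KV| = |V − K| = 50.944.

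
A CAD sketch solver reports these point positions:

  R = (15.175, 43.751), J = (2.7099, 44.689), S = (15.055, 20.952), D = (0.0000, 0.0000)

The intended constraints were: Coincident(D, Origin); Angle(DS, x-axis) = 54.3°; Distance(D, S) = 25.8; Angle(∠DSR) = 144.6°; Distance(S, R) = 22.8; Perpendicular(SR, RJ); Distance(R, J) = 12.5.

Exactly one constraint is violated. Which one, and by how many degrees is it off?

Perpendicular(SR, RJ) — off by 4.00°.

D = (0.00, 0.00) ✓; DS at 54.30° ✓; |DS| = 25.80 ✓; ∠DSR = 144.6° ✓; |SR| = 22.80 ✓; ∠(SR, RJ) = 86.00° ✗; |RJ| = 12.50 ✓.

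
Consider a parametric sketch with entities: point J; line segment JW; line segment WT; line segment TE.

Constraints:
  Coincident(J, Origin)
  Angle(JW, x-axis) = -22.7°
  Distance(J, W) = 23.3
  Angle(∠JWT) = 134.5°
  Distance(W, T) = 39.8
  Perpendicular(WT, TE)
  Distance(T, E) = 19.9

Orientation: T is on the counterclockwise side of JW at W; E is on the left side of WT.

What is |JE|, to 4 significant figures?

56.23

J is at the origin; JW runs at -22.7° with length 23.3, so W = 23.3·(cos -22.7°, sin -22.7°) = (21.50, -8.992). ∠JWT = 134.5°, so WT runs at -22.7° + (180° − 134.5°) = 22.80° from the x-axis; with |WT| = 39.8, T = W + 39.8·(cos 22.80°, sin 22.80°) = (58.19, 6.432). WT is perpendicular to TE; with |TE| = 19.9 on the left of WT, E = T + 19.9·(-0.3875, 0.9219) = (50.47, 24.78). Then |JE| = |E − J| = 56.23.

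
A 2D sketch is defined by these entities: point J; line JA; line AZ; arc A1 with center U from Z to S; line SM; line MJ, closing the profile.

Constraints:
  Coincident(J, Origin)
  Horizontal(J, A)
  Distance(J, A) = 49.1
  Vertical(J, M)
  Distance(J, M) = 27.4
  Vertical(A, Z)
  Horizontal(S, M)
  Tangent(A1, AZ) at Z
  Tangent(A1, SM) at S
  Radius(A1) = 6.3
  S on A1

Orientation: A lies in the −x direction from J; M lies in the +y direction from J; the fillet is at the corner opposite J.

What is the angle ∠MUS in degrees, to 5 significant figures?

81.626°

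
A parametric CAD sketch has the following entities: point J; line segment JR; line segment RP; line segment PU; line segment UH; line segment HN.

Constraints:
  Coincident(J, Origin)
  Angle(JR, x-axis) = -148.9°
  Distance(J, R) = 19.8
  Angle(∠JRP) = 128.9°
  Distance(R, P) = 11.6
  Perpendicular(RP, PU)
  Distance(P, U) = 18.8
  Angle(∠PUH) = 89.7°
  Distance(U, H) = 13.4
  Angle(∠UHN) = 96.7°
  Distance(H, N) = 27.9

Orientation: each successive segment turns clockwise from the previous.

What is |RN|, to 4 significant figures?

10.25

J is at the origin; JR runs at -148.9° with length 19.8, so R = (-16.95, -10.23). ∠JRP = 128.9° gives RP at 160.0° from the x-axis; with |RP| = 11.6, P = (-27.85, -6.260). RP is perpendicular to PU, so PU runs at 70.00°; with |PU| = 18.8, U = (-21.42, 11.41). ∠PUH = 89.7° gives UH at -20.30° from the x-axis; with |UH| = 13.4, H = (-8.857, 6.757). ∠UHN = 96.7° gives HN at -103.6° from the x-axis; with |HN| = 27.9, N = (-15.42, -20.36). Then |RN| = |N − R| = 10.25.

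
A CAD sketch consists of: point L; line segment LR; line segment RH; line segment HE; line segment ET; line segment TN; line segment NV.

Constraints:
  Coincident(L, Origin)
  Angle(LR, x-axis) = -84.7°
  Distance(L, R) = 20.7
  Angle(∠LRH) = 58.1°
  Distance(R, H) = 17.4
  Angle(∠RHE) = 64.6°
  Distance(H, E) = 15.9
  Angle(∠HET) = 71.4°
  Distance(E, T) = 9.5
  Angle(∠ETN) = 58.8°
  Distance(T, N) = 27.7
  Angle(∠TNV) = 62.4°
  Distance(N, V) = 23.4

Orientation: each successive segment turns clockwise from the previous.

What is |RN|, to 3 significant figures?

30.5

∠HET = 71.4° gives ET at -70.6° from the x-axis; with |ET| = 9.5, T = (2.04, -12.0). ∠ETN = 58.8° gives TN at 168° from the x-axis; with |TN| = 27.7, N = (-25.1, -6.33). Then |RN| = |N − R| = 30.5.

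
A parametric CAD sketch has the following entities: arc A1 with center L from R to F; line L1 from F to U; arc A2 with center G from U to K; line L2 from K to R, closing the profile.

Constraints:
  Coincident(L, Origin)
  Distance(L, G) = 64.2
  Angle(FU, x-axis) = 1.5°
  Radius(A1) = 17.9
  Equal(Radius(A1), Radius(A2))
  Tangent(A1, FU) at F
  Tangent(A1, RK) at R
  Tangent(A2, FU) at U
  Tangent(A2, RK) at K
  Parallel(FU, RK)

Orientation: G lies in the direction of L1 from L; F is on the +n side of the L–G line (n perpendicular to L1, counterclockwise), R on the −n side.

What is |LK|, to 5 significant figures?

66.649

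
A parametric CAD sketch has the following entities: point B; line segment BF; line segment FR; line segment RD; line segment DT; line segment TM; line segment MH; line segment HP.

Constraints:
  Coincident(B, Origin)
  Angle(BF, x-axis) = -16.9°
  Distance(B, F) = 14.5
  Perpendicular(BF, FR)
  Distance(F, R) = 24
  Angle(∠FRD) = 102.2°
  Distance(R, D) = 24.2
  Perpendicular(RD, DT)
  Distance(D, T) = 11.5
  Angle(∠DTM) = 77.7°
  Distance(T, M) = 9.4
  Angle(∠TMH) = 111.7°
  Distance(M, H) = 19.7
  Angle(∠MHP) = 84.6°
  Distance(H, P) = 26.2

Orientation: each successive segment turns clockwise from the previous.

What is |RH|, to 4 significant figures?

15.43

∠DTM = 77.7° gives TM at -17.00° from the x-axis; with |TM| = 9.4, M = (-7.290, -16.48). ∠TMH = 111.7° gives MH at -85.30° from the x-axis; with |MH| = 19.7, H = (-5.676, -36.12). Then |RH| = |H − R| = 15.43.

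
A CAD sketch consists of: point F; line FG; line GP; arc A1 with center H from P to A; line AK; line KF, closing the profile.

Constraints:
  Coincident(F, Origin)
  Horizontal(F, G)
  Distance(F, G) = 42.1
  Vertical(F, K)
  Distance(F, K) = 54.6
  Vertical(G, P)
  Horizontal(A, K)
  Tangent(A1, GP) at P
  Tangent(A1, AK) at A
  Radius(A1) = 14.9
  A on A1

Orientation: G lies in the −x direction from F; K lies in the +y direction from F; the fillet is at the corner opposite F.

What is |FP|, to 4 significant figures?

57.87

F is at the origin; FG is horizontal with |FG| = 42.1 and G on the −x side, so G = (-42.10, 0.000). FK is vertical with |FK| = 54.6 and K on the +y side, so K = (0.000, 54.60). The virtual corner opposite F is at (-42.10, 54.60). The tangent condition forces HP to be normal to GP and since A1 is tangent to AK there, HA ⟂ AK, with radius 14.9, so the center H sits 14.9 in from both sides at H = (-27.20, 39.70). That places the tangent points at P = (-42.10, 39.70) on GP and A = (-27.20, 54.60) on AK. Then |FP| = |P − F| = 57.87.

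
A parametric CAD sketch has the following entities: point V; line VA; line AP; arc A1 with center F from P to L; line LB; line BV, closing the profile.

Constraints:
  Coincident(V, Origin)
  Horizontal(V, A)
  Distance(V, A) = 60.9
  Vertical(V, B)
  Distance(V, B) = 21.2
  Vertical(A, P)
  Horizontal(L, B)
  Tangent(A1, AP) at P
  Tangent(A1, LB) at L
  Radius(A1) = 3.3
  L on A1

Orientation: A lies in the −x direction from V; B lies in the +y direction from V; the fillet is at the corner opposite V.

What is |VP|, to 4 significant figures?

63.48

V is at the origin; VA is horizontal with |VA| = 60.9 and A on the −x side, so A = (-60.90, 0.000). VB is vertical with |VB| = 21.2 and B on the +y side, so B = (0.000, 21.20). The virtual corner opposite V is at (-60.90, 21.20). A1 meets AP tangentially, so FP is at right angles to AP and since A1 is tangent to LB there, FL ⟂ LB, with radius 3.3, so the center F sits 3.3 in from both sides at F = (-57.60, 17.90). That places the tangent points at P = (-60.90, 17.90) on AP and L = (-57.60, 21.20) on LB. Then |VP| = |P − V| = 63.48.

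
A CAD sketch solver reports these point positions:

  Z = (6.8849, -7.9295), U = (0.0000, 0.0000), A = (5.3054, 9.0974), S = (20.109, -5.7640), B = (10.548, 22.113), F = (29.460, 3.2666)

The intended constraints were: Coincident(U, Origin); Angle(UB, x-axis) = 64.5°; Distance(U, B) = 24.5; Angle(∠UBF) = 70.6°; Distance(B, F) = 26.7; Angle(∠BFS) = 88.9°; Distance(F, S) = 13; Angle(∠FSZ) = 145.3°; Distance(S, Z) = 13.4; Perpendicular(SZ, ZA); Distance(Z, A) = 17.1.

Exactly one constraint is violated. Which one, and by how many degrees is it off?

Perpendicular(SZ, ZA) — off by 4.00°.

U = (0.00, 0.00) ✓; UB at 64.50° ✓; |UB| = 24.50 ✓; ∠UBF = 70.60° ✓; |BF| = 26.70 ✓; ∠BFS = 88.90° ✓; |FS| = 13.00 ✓; ∠FSZ = 145.3° ✓; |SZ| = 13.40 ✓; ∠(SZ, ZA) = 94.00° ✗; |ZA| = 17.10 ✓.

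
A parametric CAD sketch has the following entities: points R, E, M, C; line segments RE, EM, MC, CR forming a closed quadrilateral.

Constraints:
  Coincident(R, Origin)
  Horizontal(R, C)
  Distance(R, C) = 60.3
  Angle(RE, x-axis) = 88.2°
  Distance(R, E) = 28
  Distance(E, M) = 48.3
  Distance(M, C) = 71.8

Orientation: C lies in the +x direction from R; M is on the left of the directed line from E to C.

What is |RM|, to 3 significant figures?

72.6

R is at the origin; RC is horizontal with |RC| = 60.3 and C in +x, so C = (60.3, 0). RE runs at 88.2° with |RE| = 28.0, so E = (0.880, 28.0). M is determined by |EM| = 48.3 and |MC| = 71.8 together: it lies at the intersection of circle(E, 48.3) and circle(C, 71.8). With |EC| = 65.7, the foot of the radical line on EC is 11.4 from E and the perpendicular offset is √(48.3² − 11.4²) = 46.9. Taking the left-of-EC solution: M = (31.2, 65.6).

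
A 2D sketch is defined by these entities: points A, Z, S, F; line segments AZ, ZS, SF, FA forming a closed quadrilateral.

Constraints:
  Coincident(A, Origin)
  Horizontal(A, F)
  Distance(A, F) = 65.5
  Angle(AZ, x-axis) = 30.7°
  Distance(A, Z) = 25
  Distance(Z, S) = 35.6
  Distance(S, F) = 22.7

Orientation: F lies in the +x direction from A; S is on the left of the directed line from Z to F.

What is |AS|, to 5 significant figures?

59.892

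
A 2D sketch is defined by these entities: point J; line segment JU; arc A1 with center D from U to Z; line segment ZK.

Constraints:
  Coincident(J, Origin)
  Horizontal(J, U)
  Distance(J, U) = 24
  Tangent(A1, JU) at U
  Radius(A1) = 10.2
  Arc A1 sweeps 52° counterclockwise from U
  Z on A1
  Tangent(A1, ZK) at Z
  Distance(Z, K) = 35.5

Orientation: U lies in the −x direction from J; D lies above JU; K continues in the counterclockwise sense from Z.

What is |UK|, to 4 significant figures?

43.71

J is at the origin; JU is horizontal with |JU| = 24.0 and U on the −x side, so U = (-24.00, 0.000). A1 meets JU tangentially, so DU is at right angles to JU, so D = U + (0, 10.2) = (-24.00, 10.20). On A1, U sits at bearing -90° from D; a 52° counterclockwise sweep puts Z at bearing -38°, so Z = D + 10.2·(cos -38°, sin -38°) = (-15.96, 3.920). Since A1 is tangent to ZK there, DZ ⟂ ZK, so ZK runs along (−sin -38°, cos -38°); with |ZK| = 35.5, K = (5.894, 31.89). Then |UK| = |K − U| = 43.71.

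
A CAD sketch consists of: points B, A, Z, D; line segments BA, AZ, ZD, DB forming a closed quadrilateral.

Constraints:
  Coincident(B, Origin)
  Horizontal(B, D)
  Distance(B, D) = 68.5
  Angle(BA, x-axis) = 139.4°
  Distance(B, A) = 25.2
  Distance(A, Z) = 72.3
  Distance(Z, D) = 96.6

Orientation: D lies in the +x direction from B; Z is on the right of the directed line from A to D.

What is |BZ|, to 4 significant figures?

56.41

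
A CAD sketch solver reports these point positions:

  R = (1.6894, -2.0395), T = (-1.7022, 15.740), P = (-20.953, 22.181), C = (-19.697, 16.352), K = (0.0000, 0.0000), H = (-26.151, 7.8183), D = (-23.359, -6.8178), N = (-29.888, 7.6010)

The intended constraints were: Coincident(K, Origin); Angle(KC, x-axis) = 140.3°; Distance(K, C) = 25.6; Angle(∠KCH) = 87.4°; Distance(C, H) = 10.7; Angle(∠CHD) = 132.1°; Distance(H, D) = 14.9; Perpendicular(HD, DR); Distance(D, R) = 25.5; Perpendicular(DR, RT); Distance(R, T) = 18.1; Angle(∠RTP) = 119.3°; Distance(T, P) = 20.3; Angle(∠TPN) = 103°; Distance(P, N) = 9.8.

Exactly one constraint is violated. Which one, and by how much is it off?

Distance(P, N) = 9.8 — off by 7.30.

K = (0.00, 0.00) ✓; KC at 140.3° ✓; |KC| = 25.60 ✓; ∠KCH = 87.40° ✓; |CH| = 10.70 ✓; ∠CHD = 132.1° ✓; |HD| = 14.90 ✓; ∠(HD, DR) = 90.00° ✓; |DR| = 25.50 ✓; ∠(DR, RT) = 90.00° ✓; |RT| = 18.10 ✓; ∠RTP = 119.3° ✓; |TP| = 20.30 ✓; ∠TPN = 103.0° ✓; |PN| = 17.10 ✗.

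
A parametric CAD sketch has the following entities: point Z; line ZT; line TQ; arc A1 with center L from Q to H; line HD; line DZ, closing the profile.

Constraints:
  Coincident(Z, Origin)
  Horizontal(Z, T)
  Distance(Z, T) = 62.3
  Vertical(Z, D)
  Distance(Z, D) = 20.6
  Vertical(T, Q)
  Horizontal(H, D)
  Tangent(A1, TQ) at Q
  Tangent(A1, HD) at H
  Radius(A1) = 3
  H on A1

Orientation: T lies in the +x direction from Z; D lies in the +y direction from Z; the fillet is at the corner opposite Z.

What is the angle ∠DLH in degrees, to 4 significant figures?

87.10°

Z is at the origin; Z and T share the same y with |ZT| = 62.3 and T on the +x side, so T = (62.30, 0.000). Z and D share the same x with |ZD| = 20.6 and D on the +y side, so D = (0.000, 20.60). The virtual corner opposite Z is at (62.30, 20.60). Since A1 is tangent to TQ there, LQ ⟂ TQ and since A1 is tangent to HD there, LH ⟂ HD, with radius 3.0, so the center L sits 3.0 in from both sides at L = (59.30, 17.60). That places the tangent points at Q = (62.30, 17.60) on TQ and H = (59.30, 20.60) on HD. Then cos ∠DLH = LD·LH / (|LD||LH|), giving 87.10°.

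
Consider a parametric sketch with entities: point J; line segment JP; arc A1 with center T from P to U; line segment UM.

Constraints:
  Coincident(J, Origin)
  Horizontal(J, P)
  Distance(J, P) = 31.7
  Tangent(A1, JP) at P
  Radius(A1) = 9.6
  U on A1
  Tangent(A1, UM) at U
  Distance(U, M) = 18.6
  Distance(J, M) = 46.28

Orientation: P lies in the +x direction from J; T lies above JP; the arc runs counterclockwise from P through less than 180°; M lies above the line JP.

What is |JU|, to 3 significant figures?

42.7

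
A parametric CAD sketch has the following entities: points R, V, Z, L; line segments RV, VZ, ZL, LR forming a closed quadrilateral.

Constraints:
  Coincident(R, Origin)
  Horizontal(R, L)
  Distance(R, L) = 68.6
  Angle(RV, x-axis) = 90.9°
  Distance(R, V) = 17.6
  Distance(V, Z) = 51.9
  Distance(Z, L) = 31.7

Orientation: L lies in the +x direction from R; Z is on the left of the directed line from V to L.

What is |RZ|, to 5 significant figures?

57.281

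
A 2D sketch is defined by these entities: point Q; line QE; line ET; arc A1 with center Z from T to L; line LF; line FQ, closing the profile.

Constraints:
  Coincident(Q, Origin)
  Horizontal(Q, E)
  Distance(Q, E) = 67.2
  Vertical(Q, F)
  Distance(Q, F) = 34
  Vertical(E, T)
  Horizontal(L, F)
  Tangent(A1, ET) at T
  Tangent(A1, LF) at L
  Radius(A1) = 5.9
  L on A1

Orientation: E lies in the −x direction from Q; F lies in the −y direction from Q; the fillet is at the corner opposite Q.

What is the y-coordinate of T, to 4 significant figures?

-28.10

Q is at the origin; QE is horizontal with |QE| = 67.2 and E on the −x side, so E = (-67.20, 0.000). QF is vertical with |QF| = 34.0 and F on the −y side, so F = (0.000, -34.00). The virtual corner opposite Q is at (-67.20, -34.00). Since A1 is tangent to ET there, ZT ⟂ ET and the tangent condition forces ZL to be normal to LF, with radius 5.9, so the center Z sits 5.9 in from both sides at Z = (-61.30, -28.10). That places the tangent points at T = (-67.20, -28.10) on ET and L = (-61.30, -34.00) on LF. So T.y = -28.10.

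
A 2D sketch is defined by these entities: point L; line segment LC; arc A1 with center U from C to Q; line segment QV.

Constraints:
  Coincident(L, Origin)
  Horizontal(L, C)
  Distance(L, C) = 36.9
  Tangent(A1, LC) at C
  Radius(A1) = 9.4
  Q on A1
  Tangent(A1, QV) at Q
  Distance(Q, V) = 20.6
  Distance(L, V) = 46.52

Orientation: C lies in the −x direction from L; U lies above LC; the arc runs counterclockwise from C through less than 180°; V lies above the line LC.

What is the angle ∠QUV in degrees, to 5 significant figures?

65.472°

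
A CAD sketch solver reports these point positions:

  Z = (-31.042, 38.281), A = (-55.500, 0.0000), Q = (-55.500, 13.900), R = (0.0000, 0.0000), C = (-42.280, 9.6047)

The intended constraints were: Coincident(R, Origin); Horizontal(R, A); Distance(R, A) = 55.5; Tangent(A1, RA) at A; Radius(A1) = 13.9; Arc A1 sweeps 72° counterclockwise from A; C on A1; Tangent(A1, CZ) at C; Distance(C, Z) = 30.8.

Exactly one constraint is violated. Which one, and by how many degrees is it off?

Tangent(A1, CZ) at C — off by 3.40°.

R = (0.00, 0.00) ✓; R.y = 0.00, A.y = 0.00 ✓; |RA| = 55.50 ✓; ∠(QA, AR) = 90.00° ✓; |QA| = 13.90 ✓; bearing(Q→C) − bearing(Q→A) = 72.00° ✓; |QC| = 13.90 ✓; ∠(QC, CZ) = 93.40° ✗; |CZ| = 30.80 ✓.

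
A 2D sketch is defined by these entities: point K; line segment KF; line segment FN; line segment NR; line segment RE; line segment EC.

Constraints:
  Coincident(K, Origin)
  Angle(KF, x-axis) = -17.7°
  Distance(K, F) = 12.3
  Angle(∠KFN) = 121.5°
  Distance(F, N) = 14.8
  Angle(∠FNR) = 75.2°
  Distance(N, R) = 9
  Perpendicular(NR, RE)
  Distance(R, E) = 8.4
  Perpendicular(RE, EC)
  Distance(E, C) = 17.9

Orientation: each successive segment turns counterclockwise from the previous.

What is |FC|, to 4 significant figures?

13.99

K is at the origin; KF runs at -17.7° with length 12.3, so F = (11.72, -3.740). ∠KFN = 121.5° gives FN at 40.80° from the x-axis; with |FN| = 14.8, N = (22.92, 5.931). ∠FNR = 75.2° gives NR at 145.6° from the x-axis; with |NR| = 9.0, R = (15.50, 11.02). The perpendicularity gives RE at right angles to NR, so RE runs at -124.4°; with |RE| = 8.4, E = (10.75, 4.085). The perpendicularity gives EC at right angles to RE, so EC runs at -34.40°; with |EC| = 17.9, C = (25.52, -6.028). Then |FC| = |C − F| = 13.99.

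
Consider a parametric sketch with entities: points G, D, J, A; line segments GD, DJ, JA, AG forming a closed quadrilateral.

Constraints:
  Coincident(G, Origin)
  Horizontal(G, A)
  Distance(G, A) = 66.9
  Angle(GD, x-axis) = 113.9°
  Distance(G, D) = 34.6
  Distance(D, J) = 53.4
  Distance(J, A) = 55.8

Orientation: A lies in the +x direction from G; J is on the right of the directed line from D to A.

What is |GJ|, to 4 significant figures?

19.42

G is at the origin; GA is horizontal with |GA| = 66.9 and A in +x, so A = (66.9, 0). GD runs at 113.9° with |GD| = 34.6, so D = (-14.02, 31.63). J is determined by |DJ| = 53.4 and |JA| = 55.8 together: it lies at the intersection of circle(D, 53.4) and circle(A, 55.8). With |DA| = 86.88, the foot of the radical line on DA is 41.93 from D and the perpendicular offset is √(53.4² − 41.93²) = 33.06. Taking the right-of-DA solution: J = (13.00, -14.43).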